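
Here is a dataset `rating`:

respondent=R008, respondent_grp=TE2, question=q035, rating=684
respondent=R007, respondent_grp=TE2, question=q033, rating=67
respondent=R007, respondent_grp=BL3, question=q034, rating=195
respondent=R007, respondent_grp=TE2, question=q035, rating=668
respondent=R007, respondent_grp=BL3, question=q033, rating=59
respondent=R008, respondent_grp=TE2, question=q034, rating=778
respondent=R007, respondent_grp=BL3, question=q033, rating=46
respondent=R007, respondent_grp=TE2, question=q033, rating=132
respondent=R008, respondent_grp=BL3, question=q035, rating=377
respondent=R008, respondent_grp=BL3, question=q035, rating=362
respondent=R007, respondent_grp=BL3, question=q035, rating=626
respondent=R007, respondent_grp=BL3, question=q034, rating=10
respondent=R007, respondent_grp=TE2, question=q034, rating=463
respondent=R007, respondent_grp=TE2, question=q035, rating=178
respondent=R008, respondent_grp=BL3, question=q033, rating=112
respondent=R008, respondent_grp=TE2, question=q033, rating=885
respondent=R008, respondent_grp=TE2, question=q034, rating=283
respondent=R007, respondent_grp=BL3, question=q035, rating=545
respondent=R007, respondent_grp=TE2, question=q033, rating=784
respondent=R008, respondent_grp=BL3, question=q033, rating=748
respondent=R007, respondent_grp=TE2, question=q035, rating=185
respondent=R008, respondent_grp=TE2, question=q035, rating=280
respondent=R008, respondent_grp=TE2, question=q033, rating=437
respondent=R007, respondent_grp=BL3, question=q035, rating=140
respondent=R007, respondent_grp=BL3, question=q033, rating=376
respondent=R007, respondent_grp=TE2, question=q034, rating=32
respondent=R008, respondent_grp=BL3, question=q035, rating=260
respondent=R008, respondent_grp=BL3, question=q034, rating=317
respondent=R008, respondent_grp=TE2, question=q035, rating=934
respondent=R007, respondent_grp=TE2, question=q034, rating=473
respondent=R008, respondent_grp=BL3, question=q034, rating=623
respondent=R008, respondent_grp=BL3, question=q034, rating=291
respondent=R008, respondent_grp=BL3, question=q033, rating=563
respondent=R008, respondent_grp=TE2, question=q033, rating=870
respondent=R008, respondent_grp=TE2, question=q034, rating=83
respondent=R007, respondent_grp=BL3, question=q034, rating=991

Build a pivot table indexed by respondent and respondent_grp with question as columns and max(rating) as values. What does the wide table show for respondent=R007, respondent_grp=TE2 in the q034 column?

Rows with respondent=R007, respondent_grp=TE2 and question=q034: rating values are 463, 32, 473.
max(463, 32, 473) = 473.

473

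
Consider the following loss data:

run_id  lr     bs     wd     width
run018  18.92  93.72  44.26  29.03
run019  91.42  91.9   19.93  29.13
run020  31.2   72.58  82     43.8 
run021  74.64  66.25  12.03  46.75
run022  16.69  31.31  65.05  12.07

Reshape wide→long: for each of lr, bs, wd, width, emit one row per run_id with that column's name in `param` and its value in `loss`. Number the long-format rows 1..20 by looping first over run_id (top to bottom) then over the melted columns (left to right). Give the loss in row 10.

72.58

20 rows total (5 × 4). Row 10: index ⌊(10-1)/4⌋ = 2 into run_id → run020; (10-1) mod 4 = 1 into the melted columns → bs.
So row 10 is (run020, bs, 72.58); loss = 72.58.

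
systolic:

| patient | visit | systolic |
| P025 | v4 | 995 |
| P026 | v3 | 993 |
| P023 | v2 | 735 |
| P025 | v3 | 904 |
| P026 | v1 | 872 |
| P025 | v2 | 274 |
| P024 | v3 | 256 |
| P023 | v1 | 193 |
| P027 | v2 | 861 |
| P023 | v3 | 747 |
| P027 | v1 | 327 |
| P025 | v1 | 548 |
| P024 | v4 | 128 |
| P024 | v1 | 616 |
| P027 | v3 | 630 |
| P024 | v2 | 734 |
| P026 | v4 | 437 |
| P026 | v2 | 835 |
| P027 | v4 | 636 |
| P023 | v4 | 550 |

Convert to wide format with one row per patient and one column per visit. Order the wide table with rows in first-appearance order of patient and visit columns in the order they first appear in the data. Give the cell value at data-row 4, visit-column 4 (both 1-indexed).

With rows in first-appearance order of patient, row 4 is patient=P024. visit columns in first-appearance order: v4, v3, v2, v1; column 4 is v1.
Long rows with patient=P024, visit=v1: systolic = 616.

616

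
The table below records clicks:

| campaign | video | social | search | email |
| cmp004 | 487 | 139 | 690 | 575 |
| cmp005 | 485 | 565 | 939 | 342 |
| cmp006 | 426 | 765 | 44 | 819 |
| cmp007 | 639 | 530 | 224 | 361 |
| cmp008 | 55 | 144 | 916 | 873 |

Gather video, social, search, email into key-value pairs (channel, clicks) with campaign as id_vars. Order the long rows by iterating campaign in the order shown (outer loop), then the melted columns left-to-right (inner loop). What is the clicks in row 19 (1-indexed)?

20 rows total (5 × 4). Row 19: index ⌊(19-1)/4⌋ = 4 into campaign → cmp008; (19-1) mod 4 = 2 into the melted columns → search.
So row 19 is (cmp008, search, 916); clicks = 916.

916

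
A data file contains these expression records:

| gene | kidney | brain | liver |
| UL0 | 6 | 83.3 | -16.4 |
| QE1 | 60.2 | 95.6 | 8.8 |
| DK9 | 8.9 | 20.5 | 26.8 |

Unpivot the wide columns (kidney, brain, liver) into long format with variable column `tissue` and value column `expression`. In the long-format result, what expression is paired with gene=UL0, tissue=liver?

-16.4

Unpivoting turns each (gene, wide-column) pair into one long row.
The wide cell at row UL0, column liver holds -16.4, so the long row (UL0, liver) has expression=-16.4.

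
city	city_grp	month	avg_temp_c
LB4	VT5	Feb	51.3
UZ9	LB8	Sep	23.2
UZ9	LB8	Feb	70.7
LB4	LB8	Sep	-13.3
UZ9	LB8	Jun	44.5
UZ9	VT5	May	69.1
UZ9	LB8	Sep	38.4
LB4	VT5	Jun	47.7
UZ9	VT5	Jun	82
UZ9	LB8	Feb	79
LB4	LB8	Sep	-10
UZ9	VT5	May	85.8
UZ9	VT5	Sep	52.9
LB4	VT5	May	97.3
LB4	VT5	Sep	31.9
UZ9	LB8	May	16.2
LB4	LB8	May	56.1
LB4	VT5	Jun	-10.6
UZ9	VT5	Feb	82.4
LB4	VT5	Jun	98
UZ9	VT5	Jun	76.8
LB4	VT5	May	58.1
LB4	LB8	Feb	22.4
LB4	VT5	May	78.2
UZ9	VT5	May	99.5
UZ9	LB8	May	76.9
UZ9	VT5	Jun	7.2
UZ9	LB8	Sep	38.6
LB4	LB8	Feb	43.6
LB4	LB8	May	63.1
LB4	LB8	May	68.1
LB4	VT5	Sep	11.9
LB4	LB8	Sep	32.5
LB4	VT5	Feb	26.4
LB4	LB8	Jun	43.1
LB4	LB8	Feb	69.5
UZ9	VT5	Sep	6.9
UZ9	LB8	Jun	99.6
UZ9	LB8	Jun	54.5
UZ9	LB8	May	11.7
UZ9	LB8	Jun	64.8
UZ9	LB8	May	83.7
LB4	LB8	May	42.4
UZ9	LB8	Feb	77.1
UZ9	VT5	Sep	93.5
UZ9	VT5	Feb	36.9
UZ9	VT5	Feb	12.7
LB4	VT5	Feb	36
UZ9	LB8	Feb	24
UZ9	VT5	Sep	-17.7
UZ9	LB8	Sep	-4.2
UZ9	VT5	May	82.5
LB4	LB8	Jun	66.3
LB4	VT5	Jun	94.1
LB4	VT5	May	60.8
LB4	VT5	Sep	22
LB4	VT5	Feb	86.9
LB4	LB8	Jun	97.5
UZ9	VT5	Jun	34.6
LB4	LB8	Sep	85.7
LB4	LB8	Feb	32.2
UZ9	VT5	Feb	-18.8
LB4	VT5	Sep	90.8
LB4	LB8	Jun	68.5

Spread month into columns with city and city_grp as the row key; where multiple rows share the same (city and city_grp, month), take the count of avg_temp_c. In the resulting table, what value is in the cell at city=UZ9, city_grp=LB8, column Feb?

Rows with city=UZ9, city_grp=LB8 and month=Feb: avg_temp_c values are 70.7, 79, 77.1, 24.
4 rows match — count = 4.

4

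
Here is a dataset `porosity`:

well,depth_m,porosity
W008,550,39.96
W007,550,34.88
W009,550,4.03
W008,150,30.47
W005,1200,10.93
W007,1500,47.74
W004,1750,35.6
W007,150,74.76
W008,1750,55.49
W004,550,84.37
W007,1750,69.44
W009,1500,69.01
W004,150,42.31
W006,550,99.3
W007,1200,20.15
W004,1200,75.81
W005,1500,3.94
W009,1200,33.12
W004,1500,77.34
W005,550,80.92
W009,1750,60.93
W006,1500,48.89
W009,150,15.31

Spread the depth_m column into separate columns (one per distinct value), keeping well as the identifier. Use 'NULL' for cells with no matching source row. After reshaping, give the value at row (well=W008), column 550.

The long row with well=W008, depth_m=550 has porosity=39.96.

39.96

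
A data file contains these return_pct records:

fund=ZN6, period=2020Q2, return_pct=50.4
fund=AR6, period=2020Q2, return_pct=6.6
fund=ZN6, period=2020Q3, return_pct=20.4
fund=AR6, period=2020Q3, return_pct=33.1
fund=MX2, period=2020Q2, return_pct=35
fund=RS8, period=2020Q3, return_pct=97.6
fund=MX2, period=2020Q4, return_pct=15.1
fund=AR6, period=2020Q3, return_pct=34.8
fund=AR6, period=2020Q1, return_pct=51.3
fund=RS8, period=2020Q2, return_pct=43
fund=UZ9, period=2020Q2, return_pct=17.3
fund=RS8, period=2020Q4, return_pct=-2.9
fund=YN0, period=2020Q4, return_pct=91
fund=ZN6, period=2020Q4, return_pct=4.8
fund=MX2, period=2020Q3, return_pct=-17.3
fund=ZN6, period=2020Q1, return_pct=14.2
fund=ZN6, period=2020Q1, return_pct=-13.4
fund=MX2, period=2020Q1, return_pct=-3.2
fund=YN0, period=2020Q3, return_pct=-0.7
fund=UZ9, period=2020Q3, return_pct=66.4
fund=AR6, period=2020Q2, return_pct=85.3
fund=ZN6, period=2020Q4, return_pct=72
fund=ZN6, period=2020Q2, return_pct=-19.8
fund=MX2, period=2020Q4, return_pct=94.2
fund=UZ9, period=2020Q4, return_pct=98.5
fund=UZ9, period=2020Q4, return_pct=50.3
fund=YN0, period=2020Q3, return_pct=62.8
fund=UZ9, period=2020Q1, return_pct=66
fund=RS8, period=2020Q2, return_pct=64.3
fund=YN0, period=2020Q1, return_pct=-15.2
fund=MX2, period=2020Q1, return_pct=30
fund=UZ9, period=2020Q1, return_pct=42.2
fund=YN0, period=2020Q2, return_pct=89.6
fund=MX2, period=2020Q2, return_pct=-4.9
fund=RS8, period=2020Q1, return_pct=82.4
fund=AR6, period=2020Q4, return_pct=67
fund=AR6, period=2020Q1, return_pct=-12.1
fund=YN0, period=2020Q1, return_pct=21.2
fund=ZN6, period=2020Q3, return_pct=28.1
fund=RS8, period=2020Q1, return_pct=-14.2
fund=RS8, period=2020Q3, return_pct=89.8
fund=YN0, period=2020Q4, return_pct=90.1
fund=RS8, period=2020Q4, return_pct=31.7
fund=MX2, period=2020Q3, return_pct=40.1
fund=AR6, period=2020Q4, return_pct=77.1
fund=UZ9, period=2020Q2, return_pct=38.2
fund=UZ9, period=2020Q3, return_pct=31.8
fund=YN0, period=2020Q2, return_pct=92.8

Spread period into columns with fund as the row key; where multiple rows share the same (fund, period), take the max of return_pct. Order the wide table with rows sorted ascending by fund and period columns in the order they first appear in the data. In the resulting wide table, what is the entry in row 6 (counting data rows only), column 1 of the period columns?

50.4

With rows sorted ascending by fund, row 6 is fund=ZN6. period columns in first-appearance order: 2020Q2, 2020Q3, 2020Q4, 2020Q1; column 1 is 2020Q2.
Long rows with fund=ZN6, period=2020Q2: max(50.4, -19.8) = 50.4.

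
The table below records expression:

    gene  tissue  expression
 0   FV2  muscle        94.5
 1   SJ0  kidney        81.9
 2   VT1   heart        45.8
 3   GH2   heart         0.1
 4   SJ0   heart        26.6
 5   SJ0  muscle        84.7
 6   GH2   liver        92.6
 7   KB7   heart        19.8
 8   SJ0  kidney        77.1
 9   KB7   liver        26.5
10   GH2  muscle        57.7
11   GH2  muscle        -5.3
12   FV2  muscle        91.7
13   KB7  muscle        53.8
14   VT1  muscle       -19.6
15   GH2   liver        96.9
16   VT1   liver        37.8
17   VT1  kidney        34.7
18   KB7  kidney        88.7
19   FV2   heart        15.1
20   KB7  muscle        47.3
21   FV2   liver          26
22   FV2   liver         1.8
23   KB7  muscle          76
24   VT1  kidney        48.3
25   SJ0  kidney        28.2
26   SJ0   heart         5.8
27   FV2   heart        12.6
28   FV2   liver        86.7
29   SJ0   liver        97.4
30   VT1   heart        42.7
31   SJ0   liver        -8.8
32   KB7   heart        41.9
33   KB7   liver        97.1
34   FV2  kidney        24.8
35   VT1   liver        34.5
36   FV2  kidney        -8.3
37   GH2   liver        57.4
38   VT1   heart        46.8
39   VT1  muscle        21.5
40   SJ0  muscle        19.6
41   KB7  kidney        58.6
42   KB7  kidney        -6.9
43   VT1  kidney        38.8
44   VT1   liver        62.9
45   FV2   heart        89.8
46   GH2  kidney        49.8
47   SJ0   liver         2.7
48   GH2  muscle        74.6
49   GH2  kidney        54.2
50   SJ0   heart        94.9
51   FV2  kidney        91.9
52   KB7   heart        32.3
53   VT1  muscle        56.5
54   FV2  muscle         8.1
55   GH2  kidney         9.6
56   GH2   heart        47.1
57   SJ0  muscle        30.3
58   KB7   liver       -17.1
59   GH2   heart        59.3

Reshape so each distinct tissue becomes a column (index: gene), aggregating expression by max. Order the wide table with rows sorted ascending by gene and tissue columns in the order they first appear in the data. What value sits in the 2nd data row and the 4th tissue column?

96.9

With rows sorted ascending by gene, row 2 is gene=GH2. tissue columns in first-appearance order: muscle, kidney, heart, liver; column 4 is liver.
Long rows with gene=GH2, tissue=liver: max(92.6, 96.9, 57.4) = 96.9.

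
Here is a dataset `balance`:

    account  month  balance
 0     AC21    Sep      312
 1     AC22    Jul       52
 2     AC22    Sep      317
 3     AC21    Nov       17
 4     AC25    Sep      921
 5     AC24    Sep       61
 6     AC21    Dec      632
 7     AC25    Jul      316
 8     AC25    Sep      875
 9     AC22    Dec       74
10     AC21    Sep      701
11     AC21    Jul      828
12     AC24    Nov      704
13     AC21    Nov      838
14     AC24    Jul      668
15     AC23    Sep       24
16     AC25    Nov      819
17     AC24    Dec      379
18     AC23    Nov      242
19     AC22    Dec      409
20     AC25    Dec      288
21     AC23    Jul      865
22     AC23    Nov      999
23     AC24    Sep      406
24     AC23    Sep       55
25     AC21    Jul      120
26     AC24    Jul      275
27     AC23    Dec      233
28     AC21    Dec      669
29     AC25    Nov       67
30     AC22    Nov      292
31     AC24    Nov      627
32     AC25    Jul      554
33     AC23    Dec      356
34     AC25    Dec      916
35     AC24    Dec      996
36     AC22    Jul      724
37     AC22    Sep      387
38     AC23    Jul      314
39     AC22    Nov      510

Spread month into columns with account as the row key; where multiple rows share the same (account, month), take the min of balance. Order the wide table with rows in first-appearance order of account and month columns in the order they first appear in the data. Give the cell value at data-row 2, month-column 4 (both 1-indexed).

74

With rows in first-appearance order of account, row 2 is account=AC22. month columns in first-appearance order: Sep, Jul, Nov, Dec; column 4 is Dec.
Long rows with account=AC22, month=Dec: min(74, 409) = 74.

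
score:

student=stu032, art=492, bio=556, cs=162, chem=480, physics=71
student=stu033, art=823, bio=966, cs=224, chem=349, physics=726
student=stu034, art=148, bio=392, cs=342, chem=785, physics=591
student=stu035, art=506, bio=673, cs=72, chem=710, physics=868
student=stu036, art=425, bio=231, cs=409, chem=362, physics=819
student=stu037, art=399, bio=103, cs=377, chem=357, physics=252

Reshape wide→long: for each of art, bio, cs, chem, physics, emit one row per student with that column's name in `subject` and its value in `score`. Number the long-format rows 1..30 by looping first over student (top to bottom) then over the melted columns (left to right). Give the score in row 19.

710

30 rows total (6 × 5). Row 19: index ⌊(19-1)/5⌋ = 3 into student → stu035; (19-1) mod 5 = 3 into the melted columns → chem.
So row 19 is (stu035, chem, 710); score = 710.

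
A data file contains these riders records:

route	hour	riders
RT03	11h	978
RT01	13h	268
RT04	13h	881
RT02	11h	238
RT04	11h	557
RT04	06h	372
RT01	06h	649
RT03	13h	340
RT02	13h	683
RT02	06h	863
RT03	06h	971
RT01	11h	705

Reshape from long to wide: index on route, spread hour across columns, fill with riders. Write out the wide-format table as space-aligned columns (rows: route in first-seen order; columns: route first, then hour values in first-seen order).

route  11h  13h  06h
RT03   978  340  971
RT01   705  268  649
RT04   557  881  372
RT02   238  683  863

Columns: route plus the 3 distinct hour values (11h, 13h, 06h).
For example, row RT03 column 11h takes riders=978 from the long row (RT03, 11h).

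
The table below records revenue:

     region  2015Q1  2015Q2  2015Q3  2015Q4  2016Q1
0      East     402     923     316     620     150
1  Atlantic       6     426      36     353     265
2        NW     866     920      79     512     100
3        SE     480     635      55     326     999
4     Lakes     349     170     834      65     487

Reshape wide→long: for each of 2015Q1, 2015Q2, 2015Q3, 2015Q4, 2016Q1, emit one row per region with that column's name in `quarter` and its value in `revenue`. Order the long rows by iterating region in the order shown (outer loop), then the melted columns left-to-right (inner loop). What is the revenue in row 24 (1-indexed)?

25 rows total (5 × 5). Row 24: index ⌊(24-1)/5⌋ = 4 into region → Lakes; (24-1) mod 5 = 3 into the melted columns → 2015Q4.
So row 24 is (Lakes, 2015Q4, 65); revenue = 65.

65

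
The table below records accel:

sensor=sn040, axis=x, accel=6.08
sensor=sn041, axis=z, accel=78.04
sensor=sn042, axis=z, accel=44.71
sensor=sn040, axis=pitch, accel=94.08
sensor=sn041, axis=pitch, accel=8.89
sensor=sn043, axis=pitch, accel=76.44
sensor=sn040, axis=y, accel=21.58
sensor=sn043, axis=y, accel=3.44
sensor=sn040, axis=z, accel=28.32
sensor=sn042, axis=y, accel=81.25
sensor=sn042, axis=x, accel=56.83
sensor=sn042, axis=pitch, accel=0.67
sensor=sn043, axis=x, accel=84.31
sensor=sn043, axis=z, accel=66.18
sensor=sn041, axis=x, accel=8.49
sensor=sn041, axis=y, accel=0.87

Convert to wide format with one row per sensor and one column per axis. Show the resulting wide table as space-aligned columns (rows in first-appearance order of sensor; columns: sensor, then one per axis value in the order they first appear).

Columns: sensor plus the 4 distinct axis values (x, z, pitch, y).
For example, row sn040 column x takes accel=6.08 from the long row (sn040, x).

sensor  x      z      pitch  y    
sn040   6.08   28.32  94.08  21.58
sn041   8.49   78.04  8.89   0.87 
sn042   56.83  44.71  0.67   81.25
sn043   84.31  66.18  76.44  3.44 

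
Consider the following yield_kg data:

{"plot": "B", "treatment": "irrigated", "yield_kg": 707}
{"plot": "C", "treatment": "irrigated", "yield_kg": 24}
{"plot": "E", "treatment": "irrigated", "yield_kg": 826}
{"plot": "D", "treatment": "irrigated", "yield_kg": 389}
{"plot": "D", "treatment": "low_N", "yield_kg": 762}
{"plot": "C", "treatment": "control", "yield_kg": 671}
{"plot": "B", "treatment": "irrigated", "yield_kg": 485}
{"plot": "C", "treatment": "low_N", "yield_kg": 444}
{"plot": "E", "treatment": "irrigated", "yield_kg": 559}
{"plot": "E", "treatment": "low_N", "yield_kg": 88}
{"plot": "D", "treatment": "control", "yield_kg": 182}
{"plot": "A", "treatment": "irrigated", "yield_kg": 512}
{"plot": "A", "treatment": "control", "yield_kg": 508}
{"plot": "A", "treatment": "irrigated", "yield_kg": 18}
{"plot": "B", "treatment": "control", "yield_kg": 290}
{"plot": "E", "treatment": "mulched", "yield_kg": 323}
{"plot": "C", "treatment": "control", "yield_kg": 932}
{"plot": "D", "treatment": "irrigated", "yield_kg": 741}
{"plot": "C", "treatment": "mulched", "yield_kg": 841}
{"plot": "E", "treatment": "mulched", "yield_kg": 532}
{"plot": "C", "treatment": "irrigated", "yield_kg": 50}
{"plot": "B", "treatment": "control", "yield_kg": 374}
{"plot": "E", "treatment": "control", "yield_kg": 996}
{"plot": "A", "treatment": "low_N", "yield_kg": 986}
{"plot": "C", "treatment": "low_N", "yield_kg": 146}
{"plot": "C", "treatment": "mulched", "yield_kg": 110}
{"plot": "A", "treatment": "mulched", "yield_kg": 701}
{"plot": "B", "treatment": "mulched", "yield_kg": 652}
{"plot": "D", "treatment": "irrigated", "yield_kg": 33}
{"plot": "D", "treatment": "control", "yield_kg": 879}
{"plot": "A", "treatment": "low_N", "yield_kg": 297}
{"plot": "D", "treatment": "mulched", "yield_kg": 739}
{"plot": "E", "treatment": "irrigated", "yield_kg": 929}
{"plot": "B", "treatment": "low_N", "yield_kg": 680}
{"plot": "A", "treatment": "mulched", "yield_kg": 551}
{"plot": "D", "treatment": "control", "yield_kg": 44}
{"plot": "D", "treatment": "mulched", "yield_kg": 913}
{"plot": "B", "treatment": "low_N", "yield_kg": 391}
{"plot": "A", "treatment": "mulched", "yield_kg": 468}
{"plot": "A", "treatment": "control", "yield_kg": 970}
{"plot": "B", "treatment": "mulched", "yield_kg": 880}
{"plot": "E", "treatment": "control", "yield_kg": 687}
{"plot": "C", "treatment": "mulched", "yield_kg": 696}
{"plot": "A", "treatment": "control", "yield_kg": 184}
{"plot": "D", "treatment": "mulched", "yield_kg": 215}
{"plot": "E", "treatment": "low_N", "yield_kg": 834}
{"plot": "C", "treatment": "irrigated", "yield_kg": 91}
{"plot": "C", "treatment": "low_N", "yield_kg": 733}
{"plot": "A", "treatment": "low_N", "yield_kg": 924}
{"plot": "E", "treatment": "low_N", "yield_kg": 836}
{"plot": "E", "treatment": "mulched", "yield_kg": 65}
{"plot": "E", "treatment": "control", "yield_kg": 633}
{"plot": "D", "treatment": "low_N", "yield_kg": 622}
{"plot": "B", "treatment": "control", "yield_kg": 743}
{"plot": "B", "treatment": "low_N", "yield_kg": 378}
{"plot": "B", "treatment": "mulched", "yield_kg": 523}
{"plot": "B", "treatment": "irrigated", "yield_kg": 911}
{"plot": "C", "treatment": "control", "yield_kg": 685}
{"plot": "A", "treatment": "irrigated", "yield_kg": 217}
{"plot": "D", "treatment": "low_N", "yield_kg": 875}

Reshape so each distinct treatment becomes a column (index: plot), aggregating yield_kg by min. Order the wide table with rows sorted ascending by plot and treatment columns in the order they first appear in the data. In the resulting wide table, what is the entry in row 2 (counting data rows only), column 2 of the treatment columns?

With rows sorted ascending by plot, row 2 is plot=B. treatment columns in first-appearance order: irrigated, low_N, control, mulched; column 2 is low_N.
Long rows with plot=B, treatment=low_N: min(680, 391, 378) = 378.

378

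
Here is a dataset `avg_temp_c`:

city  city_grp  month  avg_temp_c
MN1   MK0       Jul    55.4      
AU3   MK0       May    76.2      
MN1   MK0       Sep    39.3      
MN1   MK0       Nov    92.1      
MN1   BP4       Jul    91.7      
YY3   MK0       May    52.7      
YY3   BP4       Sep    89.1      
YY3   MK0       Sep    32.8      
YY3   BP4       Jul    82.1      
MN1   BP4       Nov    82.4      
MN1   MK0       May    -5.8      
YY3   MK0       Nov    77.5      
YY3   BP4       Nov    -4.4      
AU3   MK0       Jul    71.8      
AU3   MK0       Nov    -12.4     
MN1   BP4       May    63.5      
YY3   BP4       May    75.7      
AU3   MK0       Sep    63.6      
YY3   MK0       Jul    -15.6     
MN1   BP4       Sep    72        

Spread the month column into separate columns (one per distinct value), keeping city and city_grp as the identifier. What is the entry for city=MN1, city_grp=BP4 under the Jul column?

Wide layout: rows indexed by city and city_grp, columns are the 4 distinct month values (Jul, May, Sep, Nov).
Cell (city=MN1, city_grp=BP4, month=Jul) draws from the long row where city=MN1, city_grp=BP4 and month=Jul, which has avg_temp_c=91.7.

91.7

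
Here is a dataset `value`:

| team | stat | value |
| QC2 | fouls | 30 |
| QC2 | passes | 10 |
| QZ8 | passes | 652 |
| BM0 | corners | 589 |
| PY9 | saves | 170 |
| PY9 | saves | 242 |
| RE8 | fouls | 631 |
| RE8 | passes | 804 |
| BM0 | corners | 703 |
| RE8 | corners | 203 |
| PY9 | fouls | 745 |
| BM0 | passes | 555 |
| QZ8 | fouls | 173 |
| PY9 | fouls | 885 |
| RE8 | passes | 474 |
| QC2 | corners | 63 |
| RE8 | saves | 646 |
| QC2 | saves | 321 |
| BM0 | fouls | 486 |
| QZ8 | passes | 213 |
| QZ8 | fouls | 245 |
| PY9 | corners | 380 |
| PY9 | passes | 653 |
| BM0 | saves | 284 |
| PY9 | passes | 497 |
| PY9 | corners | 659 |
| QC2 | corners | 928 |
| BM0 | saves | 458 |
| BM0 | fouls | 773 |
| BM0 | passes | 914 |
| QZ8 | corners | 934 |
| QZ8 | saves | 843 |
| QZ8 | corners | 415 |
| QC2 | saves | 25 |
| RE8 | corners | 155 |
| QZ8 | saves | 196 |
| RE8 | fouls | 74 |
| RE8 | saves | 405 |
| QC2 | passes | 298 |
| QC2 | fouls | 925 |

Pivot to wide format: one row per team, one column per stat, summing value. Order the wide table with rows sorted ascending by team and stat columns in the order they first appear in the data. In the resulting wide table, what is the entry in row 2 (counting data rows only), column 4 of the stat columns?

412

With rows sorted ascending by team, row 2 is team=PY9. stat columns in first-appearance order: fouls, passes, corners, saves; column 4 is saves.
Long rows with team=PY9, stat=saves: 170 + 242 = 412.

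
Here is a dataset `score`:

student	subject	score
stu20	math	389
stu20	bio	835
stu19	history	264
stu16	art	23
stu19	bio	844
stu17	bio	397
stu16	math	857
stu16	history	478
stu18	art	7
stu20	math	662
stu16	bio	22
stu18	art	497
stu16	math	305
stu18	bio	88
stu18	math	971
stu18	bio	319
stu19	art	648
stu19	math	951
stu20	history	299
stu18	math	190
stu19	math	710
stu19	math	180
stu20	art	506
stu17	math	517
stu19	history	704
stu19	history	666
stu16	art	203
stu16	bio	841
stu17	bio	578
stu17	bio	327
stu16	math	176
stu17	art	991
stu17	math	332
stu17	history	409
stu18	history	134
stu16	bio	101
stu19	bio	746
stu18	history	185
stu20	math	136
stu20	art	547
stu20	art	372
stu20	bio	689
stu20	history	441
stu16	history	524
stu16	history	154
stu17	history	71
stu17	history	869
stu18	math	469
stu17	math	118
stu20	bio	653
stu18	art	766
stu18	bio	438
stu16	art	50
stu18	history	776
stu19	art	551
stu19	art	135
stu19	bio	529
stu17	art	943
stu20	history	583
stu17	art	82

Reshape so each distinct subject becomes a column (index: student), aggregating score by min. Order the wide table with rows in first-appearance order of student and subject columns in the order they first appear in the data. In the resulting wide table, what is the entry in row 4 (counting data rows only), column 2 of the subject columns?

327

With rows in first-appearance order of student, row 4 is student=stu17. subject columns in first-appearance order: math, bio, history, art; column 2 is bio.
Long rows with student=stu17, subject=bio: min(397, 578, 327) = 327.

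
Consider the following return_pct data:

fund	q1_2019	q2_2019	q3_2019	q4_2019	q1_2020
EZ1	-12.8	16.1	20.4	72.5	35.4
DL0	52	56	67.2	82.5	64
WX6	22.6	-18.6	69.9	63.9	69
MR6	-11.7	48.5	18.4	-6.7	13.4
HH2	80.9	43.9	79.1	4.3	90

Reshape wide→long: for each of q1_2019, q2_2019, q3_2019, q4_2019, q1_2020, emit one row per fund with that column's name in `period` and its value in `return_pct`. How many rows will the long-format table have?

25

5 fund values × 5 melted columns = 25 rows.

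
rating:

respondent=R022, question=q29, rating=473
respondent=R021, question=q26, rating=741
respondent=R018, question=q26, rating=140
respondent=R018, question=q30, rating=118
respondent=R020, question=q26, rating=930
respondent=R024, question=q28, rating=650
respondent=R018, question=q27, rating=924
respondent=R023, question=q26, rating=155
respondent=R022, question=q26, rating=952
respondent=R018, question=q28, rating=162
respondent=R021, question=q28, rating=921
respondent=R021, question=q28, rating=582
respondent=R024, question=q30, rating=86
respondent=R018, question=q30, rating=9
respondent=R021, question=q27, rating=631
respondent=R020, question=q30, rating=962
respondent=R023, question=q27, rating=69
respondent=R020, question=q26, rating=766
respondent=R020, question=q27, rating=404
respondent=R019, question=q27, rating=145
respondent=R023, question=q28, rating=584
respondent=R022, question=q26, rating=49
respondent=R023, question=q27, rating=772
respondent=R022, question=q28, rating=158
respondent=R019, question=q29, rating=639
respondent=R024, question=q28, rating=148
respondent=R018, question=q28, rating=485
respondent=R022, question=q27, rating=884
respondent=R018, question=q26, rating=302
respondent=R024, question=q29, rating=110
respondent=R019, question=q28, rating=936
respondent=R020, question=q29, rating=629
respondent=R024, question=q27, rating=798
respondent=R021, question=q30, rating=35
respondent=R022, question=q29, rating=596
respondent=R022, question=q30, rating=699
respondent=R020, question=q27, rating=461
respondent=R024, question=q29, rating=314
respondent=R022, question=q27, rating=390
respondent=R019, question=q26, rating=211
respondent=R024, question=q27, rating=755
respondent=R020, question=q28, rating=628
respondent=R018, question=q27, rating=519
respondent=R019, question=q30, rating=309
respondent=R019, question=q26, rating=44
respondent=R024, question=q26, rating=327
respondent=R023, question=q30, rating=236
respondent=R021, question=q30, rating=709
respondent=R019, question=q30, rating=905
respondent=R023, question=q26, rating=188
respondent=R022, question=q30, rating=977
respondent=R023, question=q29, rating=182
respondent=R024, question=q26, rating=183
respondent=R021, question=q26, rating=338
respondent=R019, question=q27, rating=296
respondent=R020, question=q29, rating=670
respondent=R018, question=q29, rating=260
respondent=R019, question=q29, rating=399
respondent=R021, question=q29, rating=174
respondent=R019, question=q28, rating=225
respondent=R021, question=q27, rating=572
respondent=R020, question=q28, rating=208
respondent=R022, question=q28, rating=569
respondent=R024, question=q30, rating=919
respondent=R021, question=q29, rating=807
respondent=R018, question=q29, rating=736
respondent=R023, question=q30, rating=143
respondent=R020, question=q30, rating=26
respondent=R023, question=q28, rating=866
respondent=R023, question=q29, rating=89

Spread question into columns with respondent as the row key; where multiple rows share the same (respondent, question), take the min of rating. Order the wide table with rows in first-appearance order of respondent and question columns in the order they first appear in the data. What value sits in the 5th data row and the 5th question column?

755

With rows in first-appearance order of respondent, row 5 is respondent=R024. question columns in first-appearance order: q29, q26, q30, q28, q27; column 5 is q27.
Long rows with respondent=R024, question=q27: min(798, 755) = 755.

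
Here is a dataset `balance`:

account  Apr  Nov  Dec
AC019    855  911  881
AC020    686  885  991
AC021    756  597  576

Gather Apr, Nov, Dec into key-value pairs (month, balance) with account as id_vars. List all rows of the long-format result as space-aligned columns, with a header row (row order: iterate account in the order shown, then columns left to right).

account  month  balance
AC019    Apr    855    
AC019    Nov    911    
AC019    Dec    881    
AC020    Apr    686    
AC020    Nov    885    
AC020    Dec    991    
AC021    Apr    756    
AC021    Nov    597    
AC021    Dec    576    

Each (account, column) pair becomes one row: 3 × 3 = 9 rows.
For example, (AC019, Apr) → balance=855.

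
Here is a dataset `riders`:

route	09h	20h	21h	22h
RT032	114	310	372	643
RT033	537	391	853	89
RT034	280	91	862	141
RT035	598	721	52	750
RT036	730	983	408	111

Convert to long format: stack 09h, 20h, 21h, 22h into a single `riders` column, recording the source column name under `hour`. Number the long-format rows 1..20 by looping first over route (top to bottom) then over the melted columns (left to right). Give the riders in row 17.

20 rows total (5 × 4). Row 17: index ⌊(17-1)/4⌋ = 4 into route → RT036; (17-1) mod 4 = 0 into the melted columns → 09h.
So row 17 is (RT036, 09h, 730); riders = 730.

730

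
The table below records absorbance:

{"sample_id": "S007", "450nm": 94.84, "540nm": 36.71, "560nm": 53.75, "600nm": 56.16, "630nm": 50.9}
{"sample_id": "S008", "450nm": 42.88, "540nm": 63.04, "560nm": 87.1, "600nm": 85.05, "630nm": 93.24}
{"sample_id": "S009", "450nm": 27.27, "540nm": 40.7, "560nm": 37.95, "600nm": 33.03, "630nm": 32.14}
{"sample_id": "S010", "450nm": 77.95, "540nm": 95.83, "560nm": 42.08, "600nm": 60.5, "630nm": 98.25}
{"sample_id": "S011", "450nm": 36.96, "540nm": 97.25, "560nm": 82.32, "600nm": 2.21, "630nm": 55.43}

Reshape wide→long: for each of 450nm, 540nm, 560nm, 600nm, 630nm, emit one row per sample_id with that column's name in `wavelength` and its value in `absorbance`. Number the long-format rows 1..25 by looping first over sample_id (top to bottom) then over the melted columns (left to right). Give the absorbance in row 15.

32.14

25 rows total (5 × 5). Row 15: index ⌊(15-1)/5⌋ = 2 into sample_id → S009; (15-1) mod 5 = 4 into the melted columns → 630nm.
So row 15 is (S009, 630nm, 32.14); absorbance = 32.14.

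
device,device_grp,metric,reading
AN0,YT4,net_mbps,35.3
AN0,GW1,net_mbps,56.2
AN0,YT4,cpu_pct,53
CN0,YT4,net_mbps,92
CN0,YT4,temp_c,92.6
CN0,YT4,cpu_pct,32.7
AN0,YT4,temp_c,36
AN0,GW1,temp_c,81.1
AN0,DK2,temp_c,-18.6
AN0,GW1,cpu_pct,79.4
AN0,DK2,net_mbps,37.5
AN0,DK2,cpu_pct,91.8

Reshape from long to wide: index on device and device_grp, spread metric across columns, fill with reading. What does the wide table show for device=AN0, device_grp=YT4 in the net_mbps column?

35.3

Wide layout: rows indexed by device and device_grp, columns are the 3 distinct metric values (net_mbps, cpu_pct, temp_c).
Cell (device=AN0, device_grp=YT4, metric=net_mbps) draws from the long row where device=AN0, device_grp=YT4 and metric=net_mbps, which has reading=35.3.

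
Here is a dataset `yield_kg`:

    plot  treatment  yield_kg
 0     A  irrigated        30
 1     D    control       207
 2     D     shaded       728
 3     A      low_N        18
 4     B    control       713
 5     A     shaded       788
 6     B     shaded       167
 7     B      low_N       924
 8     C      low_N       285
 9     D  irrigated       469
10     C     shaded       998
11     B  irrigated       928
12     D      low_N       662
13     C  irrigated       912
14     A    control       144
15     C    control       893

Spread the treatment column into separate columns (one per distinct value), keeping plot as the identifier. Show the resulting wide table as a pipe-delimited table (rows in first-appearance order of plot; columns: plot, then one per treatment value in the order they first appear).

Columns: plot plus the 4 distinct treatment values (irrigated, control, shaded, low_N).
For example, row A column irrigated takes yield_kg=30 from the long row (A, irrigated).

| plot | irrigated | control | shaded | low_N |
| A | 30 | 144 | 788 | 18 |
| D | 469 | 207 | 728 | 662 |
| B | 928 | 713 | 167 | 924 |
| C | 912 | 893 | 998 | 285 |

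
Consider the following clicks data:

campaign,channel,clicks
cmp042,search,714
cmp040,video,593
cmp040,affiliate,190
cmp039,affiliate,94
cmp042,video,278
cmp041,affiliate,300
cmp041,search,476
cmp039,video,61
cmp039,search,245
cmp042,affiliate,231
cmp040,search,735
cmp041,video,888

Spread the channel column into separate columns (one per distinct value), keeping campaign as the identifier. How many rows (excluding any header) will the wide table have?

4 distinct campaign values → 4 rows.

4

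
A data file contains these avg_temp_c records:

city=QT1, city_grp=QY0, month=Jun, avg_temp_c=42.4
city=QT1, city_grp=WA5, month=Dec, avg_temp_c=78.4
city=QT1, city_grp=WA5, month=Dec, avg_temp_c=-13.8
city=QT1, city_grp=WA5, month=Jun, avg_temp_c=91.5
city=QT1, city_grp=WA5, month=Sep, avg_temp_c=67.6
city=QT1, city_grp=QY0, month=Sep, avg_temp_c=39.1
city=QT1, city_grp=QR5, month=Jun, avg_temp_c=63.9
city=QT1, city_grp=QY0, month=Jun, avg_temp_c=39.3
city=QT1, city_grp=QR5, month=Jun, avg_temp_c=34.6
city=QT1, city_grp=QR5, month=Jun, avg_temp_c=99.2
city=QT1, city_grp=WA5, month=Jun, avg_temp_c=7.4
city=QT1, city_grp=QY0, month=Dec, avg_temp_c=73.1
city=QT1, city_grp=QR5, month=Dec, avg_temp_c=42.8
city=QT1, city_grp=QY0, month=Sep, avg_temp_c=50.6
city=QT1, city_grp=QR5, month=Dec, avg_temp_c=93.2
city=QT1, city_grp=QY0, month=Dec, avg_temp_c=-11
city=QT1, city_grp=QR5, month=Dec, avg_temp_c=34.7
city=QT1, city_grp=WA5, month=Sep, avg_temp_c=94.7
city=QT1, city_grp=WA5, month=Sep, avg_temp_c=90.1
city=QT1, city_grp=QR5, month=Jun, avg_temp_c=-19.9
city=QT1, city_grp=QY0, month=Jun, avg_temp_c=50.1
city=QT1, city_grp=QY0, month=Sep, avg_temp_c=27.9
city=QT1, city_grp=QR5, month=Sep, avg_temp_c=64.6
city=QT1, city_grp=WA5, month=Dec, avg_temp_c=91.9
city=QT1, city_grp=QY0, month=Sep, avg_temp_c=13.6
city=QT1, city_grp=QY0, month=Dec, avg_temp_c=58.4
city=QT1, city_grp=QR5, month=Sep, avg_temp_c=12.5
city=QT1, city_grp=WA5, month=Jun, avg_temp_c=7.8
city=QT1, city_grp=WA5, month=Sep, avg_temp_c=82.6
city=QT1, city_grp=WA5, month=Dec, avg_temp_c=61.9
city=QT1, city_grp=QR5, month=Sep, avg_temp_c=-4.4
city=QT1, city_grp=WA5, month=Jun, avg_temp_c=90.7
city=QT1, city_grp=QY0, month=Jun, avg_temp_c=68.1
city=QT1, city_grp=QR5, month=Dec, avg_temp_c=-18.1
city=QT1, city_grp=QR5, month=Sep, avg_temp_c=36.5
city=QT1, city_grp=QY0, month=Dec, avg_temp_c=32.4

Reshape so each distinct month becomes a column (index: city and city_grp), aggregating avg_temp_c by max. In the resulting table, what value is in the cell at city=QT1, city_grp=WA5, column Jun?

91.5

Rows with city=QT1, city_grp=WA5 and month=Jun: avg_temp_c values are 91.5, 7.4, 7.8, 90.7.
max(91.5, 7.4, 7.8, 90.7) = 91.5.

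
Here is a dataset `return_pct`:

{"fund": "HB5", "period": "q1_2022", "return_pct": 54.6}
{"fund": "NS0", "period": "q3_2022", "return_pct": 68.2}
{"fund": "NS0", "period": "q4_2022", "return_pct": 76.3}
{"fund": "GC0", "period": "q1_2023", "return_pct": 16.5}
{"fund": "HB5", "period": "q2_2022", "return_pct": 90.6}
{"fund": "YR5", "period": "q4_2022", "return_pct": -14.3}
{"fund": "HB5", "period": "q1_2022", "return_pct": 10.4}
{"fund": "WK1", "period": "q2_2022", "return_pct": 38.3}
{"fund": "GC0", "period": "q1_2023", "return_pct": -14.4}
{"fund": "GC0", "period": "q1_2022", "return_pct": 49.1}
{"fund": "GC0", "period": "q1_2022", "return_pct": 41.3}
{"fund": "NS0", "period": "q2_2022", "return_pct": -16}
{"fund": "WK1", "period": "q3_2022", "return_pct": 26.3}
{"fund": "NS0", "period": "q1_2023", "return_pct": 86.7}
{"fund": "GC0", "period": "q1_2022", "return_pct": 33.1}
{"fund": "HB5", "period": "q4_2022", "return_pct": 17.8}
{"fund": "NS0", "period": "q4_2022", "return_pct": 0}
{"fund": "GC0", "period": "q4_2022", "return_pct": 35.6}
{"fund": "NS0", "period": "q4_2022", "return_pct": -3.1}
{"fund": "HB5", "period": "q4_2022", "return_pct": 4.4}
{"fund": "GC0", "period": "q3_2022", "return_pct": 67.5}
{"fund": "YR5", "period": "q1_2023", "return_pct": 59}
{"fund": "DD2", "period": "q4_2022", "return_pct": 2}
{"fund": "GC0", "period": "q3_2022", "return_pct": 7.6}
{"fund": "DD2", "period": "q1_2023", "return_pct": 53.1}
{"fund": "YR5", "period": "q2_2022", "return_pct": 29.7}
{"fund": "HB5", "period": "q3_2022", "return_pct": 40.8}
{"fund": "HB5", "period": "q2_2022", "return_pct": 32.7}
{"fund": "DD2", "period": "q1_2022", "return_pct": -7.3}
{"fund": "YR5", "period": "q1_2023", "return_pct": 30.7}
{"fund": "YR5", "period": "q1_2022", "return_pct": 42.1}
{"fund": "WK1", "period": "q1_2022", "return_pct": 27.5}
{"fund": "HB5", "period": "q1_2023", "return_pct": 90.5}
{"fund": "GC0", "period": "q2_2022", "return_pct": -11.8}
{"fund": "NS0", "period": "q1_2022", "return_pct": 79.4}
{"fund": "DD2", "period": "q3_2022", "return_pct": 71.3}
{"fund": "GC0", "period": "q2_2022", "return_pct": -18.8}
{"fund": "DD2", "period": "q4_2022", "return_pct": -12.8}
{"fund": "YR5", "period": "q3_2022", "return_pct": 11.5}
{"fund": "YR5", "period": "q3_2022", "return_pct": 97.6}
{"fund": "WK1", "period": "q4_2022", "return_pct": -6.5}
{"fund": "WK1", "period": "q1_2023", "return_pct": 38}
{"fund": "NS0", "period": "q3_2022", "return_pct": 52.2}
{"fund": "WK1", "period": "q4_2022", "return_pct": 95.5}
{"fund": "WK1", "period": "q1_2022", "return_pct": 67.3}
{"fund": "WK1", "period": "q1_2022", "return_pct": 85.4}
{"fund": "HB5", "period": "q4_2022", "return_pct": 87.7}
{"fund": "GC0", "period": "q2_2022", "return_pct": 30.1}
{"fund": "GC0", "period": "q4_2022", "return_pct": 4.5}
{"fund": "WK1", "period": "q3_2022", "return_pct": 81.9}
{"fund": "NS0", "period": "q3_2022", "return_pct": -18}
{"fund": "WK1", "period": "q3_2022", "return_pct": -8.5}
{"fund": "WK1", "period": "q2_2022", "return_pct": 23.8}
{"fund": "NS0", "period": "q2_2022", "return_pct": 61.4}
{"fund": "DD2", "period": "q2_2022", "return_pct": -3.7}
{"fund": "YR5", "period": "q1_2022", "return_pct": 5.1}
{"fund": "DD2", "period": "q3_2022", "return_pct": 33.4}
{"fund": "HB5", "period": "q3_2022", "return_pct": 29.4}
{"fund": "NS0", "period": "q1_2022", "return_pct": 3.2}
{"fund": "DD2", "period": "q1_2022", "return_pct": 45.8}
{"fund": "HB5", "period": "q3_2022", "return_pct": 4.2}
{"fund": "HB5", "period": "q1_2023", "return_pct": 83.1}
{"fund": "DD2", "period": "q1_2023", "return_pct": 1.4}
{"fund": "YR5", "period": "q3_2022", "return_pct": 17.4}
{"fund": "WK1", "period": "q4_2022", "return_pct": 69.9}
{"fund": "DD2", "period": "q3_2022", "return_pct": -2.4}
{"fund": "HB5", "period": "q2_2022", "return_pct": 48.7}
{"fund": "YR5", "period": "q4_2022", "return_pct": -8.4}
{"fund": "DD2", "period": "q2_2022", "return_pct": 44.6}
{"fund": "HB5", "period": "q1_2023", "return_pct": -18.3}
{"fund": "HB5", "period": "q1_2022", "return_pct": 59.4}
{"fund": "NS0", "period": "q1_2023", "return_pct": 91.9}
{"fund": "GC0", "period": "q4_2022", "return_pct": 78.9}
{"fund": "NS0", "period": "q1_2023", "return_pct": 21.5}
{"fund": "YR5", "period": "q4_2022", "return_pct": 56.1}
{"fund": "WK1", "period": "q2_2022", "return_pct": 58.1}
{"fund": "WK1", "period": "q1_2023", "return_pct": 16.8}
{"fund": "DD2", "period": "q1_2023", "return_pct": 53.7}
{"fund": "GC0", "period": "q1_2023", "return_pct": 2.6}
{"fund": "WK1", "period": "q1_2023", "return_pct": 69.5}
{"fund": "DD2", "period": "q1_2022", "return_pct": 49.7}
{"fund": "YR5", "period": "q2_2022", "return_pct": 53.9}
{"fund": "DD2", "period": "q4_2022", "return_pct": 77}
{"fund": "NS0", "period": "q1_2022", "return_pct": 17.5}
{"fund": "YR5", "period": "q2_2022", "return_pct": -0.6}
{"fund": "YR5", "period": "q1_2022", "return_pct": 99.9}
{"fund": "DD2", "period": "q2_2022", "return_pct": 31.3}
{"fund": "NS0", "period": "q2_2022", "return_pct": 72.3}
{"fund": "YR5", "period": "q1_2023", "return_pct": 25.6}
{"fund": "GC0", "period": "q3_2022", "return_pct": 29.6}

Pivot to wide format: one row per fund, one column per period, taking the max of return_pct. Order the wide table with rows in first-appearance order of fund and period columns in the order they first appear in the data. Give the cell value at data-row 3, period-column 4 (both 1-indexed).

16.5

With rows in first-appearance order of fund, row 3 is fund=GC0. period columns in first-appearance order: q1_2022, q3_2022, q4_2022, q1_2023, q2_2022; column 4 is q1_2023.
Long rows with fund=GC0, period=q1_2023: max(16.5, -14.4, 2.6) = 16.5.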